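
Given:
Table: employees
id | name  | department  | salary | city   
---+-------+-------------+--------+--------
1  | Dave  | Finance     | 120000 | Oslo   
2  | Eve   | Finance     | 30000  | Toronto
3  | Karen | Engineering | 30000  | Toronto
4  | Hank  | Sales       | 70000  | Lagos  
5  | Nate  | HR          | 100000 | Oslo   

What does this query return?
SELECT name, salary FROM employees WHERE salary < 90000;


Filtering: salary < 90000
Matching: 3 rows

3 rows:
Eve, 30000
Karen, 30000
Hank, 70000


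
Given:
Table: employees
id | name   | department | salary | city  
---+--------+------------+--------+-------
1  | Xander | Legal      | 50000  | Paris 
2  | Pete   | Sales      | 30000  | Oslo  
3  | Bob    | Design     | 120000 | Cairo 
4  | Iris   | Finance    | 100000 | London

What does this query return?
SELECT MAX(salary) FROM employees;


Salaries: 50000, 30000, 120000, 100000
MAX = 120000

120000


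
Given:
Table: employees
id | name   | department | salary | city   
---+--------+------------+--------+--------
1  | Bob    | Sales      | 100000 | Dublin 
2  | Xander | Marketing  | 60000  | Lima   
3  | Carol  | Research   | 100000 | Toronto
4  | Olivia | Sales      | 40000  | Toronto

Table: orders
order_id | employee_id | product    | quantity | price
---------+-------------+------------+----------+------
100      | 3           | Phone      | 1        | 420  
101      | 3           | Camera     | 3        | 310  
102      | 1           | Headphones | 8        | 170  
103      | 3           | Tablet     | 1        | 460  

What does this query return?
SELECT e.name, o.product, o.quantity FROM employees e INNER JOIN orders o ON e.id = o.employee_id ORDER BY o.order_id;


Joining employees.id = orders.employee_id:
  employee Carol (id=3) -> order Phone
  employee Carol (id=3) -> order Camera
  employee Bob (id=1) -> order Headphones
  employee Carol (id=3) -> order Tablet


4 rows:
Carol, Phone, 1
Carol, Camera, 3
Bob, Headphones, 8
Carol, Tablet, 1


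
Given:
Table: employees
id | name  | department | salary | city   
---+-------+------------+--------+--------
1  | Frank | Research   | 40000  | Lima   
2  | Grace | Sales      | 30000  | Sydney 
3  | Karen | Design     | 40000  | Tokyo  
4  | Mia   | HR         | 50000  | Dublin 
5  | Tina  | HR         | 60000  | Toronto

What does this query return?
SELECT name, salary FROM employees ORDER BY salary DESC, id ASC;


Sorting by salary DESC, then id ASC for ties

5 rows:
Tina, 60000
Mia, 50000
Frank, 40000
Karen, 40000
Grace, 30000


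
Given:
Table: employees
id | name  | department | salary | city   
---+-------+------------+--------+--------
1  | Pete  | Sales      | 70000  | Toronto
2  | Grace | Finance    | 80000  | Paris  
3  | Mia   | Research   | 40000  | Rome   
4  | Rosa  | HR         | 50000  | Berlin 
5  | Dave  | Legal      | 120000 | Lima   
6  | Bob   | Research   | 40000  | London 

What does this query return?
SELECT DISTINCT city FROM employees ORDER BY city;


All 'city' values (row order): Toronto, Paris, Rome, Berlin, Lima, London
Removing duplicates leaves 6 unique value(s).

6 values:
Berlin
Lima
London
Paris
Rome
Toronto


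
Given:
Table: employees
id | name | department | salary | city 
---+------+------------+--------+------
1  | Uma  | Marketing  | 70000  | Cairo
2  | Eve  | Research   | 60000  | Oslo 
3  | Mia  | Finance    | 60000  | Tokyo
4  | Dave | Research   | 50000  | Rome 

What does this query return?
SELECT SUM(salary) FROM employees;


SUM(salary) = 70000 + 60000 + 60000 + 50000 = 240000

240000


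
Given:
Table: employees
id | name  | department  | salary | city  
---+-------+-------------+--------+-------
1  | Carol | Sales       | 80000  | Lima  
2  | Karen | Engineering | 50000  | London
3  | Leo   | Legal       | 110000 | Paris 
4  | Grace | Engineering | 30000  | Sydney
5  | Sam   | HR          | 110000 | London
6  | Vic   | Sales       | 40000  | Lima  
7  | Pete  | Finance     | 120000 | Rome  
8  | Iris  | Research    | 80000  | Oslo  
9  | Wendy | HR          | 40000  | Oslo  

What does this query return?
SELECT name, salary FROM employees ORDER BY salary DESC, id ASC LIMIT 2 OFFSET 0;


Sort by salary DESC (id ASC tiebreak), then skip 0 and take 2
Rows 1 through 2

2 rows:
Pete, 120000
Leo, 110000


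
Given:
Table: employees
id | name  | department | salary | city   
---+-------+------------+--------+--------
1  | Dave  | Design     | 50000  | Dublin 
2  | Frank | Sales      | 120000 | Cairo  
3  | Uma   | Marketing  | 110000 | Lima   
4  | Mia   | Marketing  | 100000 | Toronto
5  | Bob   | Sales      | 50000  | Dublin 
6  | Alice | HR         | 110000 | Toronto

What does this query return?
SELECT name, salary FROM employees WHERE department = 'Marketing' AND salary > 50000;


Filtering: department = 'Marketing' AND salary > 50000
Matching: 2 rows

2 rows:
Uma, 110000
Mia, 100000


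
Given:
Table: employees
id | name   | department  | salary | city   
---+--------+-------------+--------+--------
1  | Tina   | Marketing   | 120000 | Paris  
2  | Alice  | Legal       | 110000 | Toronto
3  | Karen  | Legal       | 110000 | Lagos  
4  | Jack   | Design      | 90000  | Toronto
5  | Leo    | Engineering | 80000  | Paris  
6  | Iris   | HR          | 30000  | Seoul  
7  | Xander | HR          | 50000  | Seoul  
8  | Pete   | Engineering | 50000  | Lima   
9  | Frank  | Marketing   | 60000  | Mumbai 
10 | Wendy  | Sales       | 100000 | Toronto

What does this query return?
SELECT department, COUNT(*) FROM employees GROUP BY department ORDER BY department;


Assigning each row to its department group:
  Tina -> Marketing
  Alice -> Legal
  Karen -> Legal
  Jack -> Design
  Leo -> Engineering
  Iris -> HR
  Xander -> HR
  Pete -> Engineering
  Frank -> Marketing
  Wendy -> Sales


6 groups:
Design, 1
Engineering, 2
HR, 2
Legal, 2
Marketing, 2
Sales, 1


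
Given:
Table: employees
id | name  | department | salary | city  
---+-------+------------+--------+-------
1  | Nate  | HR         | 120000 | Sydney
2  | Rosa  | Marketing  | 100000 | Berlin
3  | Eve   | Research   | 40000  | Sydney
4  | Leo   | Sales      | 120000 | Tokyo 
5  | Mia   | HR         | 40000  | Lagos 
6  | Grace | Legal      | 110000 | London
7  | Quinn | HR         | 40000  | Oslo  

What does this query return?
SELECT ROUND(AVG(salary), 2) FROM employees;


SUM(salary) = 570000
COUNT = 7
ROUND(AVG, 2) = ROUND(570000 / 7, 2) = 81428.57

81428.57


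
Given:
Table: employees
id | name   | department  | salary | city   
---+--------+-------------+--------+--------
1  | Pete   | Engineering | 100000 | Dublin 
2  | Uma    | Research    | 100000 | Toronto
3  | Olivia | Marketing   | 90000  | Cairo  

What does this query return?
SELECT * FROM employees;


SELECT * returns all 3 rows with all columns

3 rows:
1, Pete, Engineering, 100000, Dublin
2, Uma, Research, 100000, Toronto
3, Olivia, Marketing, 90000, Cairo


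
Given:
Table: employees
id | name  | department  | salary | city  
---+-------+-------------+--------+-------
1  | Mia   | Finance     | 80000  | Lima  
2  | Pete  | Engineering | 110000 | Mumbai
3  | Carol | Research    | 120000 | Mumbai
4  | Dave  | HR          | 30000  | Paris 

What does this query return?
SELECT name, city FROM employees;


Projecting columns: name, city

4 rows:
Mia, Lima
Pete, Mumbai
Carol, Mumbai
Dave, Paris


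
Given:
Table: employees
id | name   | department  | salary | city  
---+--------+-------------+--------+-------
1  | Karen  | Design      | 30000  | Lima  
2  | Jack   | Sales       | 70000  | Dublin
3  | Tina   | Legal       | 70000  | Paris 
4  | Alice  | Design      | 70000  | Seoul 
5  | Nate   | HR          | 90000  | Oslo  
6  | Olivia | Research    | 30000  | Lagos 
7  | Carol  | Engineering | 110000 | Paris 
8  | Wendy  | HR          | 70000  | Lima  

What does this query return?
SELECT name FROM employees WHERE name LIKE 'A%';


LIKE 'A%' matches names starting with 'A'
Matching: 1

1 rows:
Alice


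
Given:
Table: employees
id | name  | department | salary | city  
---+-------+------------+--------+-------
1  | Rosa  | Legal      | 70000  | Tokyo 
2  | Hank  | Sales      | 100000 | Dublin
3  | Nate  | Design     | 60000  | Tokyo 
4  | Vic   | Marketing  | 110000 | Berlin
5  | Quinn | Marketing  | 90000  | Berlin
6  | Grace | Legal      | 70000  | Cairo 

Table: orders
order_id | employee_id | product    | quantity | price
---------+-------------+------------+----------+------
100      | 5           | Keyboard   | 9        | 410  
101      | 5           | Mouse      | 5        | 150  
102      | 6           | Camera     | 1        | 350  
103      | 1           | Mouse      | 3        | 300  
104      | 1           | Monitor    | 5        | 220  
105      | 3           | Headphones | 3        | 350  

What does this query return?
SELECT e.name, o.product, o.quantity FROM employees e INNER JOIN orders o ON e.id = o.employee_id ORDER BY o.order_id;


Joining employees.id = orders.employee_id:
  employee Quinn (id=5) -> order Keyboard
  employee Quinn (id=5) -> order Mouse
  employee Grace (id=6) -> order Camera
  employee Rosa (id=1) -> order Mouse
  employee Rosa (id=1) -> order Monitor
  employee Nate (id=3) -> order Headphones


6 rows:
Quinn, Keyboard, 9
Quinn, Mouse, 5
Grace, Camera, 1
Rosa, Mouse, 3
Rosa, Monitor, 5
Nate, Headphones, 3


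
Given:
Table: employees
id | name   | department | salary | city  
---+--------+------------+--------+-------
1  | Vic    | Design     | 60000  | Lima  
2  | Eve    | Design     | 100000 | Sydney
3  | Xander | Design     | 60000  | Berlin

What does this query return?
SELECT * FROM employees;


SELECT * returns all 3 rows with all columns

3 rows:
1, Vic, Design, 60000, Lima
2, Eve, Design, 100000, Sydney
3, Xander, Design, 60000, Berlin


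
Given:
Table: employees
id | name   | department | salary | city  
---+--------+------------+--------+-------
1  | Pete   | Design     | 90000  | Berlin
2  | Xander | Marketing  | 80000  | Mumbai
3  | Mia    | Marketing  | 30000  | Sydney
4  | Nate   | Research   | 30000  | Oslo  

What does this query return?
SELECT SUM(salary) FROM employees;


SUM(salary) = 90000 + 80000 + 30000 + 30000 = 230000

230000


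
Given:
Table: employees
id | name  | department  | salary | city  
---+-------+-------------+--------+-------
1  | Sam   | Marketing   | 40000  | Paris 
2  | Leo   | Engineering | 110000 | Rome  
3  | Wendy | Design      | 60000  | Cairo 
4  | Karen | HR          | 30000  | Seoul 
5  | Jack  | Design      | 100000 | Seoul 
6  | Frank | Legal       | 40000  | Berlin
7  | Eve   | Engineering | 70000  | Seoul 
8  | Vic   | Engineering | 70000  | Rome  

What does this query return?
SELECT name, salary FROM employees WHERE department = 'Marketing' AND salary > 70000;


Filtering: department = 'Marketing' AND salary > 70000
Matching: 0 rows

Empty result set (0 rows)


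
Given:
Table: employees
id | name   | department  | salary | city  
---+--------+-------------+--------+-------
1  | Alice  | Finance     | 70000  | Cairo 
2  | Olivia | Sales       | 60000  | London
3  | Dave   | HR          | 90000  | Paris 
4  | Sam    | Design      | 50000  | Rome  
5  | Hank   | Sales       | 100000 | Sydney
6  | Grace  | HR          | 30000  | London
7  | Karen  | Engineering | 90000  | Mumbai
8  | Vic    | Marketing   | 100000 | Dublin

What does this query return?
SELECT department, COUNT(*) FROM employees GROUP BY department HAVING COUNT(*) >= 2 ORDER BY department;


Groups with count >= 2:
  HR: 2 -> PASS
  Sales: 2 -> PASS
  Design: 1 -> filtered out
  Engineering: 1 -> filtered out
  Finance: 1 -> filtered out
  Marketing: 1 -> filtered out


2 groups:
HR, 2
Sales, 2


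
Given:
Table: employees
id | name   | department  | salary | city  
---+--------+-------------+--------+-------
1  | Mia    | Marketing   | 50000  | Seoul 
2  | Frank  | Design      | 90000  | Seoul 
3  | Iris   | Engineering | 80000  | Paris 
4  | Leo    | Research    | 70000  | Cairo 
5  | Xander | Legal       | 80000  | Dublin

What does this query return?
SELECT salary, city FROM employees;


Projecting columns: salary, city

5 rows:
50000, Seoul
90000, Seoul
80000, Paris
70000, Cairo
80000, Dublin


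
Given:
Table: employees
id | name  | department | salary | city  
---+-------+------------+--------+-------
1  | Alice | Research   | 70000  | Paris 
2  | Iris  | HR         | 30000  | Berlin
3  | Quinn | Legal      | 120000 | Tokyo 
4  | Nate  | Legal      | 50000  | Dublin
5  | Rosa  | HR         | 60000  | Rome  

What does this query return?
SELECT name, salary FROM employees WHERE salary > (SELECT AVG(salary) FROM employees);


Subquery: AVG(salary) = 66000.0
Filtering: salary > 66000.0
  Alice (70000) -> MATCH
  Quinn (120000) -> MATCH


2 rows:
Alice, 70000
Quinn, 120000


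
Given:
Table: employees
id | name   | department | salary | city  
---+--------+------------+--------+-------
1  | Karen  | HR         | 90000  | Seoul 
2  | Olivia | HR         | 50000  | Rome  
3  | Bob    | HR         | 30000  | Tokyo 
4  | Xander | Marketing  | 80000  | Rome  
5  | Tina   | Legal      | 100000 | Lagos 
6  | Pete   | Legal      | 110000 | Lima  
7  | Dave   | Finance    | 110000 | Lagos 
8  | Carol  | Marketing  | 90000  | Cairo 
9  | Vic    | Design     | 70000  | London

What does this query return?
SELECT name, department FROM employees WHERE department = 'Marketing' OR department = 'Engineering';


Filtering: department = 'Marketing' OR 'Engineering'
Matching: 2 rows

2 rows:
Xander, Marketing
Carol, Marketing


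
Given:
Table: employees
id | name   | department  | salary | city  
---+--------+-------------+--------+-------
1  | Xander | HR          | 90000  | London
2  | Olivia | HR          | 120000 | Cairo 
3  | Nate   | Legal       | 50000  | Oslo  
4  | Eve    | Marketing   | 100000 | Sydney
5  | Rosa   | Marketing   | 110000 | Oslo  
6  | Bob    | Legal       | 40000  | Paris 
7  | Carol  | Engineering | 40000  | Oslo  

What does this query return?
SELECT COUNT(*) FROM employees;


COUNT(*) counts all rows

7


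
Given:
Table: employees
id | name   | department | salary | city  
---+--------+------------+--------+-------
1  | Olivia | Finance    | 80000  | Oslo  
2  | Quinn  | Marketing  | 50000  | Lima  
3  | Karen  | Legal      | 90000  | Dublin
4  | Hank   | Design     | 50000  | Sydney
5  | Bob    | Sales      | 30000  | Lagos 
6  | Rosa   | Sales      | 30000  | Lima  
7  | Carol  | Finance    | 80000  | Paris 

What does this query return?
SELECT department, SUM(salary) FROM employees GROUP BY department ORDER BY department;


Summing salary within each department:
  Design: 50000 = 50000
  Finance: 80000 + 80000 = 160000
  Legal: 90000 = 90000
  Marketing: 50000 = 50000
  Sales: 30000 + 30000 = 60000


5 groups:
Design, 50000
Finance, 160000
Legal, 90000
Marketing, 50000
Sales, 60000


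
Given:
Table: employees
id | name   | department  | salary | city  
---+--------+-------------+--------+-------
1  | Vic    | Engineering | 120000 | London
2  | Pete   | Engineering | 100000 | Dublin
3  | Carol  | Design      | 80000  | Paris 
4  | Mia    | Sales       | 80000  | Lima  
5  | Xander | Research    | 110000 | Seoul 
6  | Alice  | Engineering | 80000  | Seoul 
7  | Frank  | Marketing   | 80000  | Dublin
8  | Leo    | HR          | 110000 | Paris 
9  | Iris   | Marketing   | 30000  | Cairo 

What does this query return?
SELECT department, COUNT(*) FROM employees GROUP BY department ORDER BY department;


Assigning each row to its department group:
  Vic -> Engineering
  Pete -> Engineering
  Carol -> Design
  Mia -> Sales
  Xander -> Research
  Alice -> Engineering
  Frank -> Marketing
  Leo -> HR
  Iris -> Marketing


6 groups:
Design, 1
Engineering, 3
HR, 1
Marketing, 2
Research, 1
Sales, 1


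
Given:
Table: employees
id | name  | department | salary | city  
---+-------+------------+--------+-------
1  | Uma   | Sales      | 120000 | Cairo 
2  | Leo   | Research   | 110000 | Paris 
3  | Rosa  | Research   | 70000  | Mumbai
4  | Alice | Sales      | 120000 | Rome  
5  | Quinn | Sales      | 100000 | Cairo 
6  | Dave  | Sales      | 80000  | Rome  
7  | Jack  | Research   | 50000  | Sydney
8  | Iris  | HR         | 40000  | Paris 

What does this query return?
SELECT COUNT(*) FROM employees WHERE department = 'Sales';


Counting rows where department = 'Sales'
  Uma -> MATCH
  Alice -> MATCH
  Quinn -> MATCH
  Dave -> MATCH


4


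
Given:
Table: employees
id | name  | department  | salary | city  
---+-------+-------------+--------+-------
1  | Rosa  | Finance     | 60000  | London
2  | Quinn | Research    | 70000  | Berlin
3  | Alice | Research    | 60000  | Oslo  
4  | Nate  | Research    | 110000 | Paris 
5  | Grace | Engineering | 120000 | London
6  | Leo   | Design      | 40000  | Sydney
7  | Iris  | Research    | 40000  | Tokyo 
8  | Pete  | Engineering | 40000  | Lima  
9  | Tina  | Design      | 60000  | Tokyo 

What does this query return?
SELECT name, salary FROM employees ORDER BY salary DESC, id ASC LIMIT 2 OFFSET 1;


Sort by salary DESC (id ASC tiebreak), then skip 1 and take 2
Rows 2 through 3

2 rows:
Nate, 110000
Quinn, 70000


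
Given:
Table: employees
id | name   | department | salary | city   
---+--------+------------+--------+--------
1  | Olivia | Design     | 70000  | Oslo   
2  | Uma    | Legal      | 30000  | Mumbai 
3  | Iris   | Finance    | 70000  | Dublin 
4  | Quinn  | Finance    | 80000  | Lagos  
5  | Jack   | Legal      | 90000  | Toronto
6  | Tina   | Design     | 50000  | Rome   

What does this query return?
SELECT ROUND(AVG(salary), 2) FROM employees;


SUM(salary) = 390000
COUNT = 6
ROUND(AVG, 2) = ROUND(390000 / 6, 2) = 65000.0

65000.0


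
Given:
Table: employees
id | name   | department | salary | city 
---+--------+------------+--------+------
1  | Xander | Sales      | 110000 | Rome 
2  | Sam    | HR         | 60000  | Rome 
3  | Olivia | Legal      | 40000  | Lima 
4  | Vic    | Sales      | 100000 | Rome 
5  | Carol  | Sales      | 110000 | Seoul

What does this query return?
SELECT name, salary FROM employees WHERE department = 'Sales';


Filtering: department = 'Sales'
Matching rows: 3

3 rows:
Xander, 110000
Vic, 100000
Carol, 110000


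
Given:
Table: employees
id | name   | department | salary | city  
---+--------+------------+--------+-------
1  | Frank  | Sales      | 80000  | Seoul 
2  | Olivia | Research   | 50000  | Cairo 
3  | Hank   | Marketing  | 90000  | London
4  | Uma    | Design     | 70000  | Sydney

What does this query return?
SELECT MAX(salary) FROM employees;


Salaries: 80000, 50000, 90000, 70000
MAX = 90000

90000


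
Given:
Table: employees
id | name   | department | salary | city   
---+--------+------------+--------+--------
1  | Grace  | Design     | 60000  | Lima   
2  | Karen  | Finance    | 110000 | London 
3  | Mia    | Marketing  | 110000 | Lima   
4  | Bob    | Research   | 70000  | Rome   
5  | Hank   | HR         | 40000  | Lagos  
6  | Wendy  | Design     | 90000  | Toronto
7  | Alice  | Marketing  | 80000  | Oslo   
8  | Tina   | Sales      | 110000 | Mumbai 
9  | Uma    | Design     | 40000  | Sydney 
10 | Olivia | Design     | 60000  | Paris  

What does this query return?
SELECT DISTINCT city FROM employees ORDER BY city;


All 'city' values (row order): Lima, London, Lima, Rome, Lagos, Toronto, Oslo, Mumbai, Sydney, Paris
Removing duplicates leaves 9 unique value(s).

9 values:
Lagos
Lima
London
Mumbai
Oslo
Paris
Rome
Sydney
Toronto


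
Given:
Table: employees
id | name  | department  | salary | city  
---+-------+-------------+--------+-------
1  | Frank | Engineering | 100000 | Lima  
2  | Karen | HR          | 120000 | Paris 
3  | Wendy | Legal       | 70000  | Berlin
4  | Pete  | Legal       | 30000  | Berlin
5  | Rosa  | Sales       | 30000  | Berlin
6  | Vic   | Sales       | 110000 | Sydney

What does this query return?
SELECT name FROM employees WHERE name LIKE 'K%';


LIKE 'K%' matches names starting with 'K'
Matching: 1

1 rows:
Karen


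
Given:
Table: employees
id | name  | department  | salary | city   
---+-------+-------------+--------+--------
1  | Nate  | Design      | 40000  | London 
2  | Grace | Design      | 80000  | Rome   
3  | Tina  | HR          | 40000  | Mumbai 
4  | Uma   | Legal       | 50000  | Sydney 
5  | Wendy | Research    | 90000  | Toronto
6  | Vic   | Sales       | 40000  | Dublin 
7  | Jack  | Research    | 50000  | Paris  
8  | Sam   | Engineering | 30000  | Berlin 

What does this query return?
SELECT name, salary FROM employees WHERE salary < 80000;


Filtering: salary < 80000
Matching: 6 rows

6 rows:
Nate, 40000
Tina, 40000
Uma, 50000
Vic, 40000
Jack, 50000
Sam, 30000


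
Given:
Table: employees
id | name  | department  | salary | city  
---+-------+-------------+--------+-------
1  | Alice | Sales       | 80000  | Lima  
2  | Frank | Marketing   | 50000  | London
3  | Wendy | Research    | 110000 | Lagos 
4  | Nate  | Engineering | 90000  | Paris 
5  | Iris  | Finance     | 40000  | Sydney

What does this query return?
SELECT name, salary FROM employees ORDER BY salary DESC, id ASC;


Sorting by salary DESC, then id ASC for ties

5 rows:
Wendy, 110000
Nate, 90000
Alice, 80000
Frank, 50000
Iris, 40000


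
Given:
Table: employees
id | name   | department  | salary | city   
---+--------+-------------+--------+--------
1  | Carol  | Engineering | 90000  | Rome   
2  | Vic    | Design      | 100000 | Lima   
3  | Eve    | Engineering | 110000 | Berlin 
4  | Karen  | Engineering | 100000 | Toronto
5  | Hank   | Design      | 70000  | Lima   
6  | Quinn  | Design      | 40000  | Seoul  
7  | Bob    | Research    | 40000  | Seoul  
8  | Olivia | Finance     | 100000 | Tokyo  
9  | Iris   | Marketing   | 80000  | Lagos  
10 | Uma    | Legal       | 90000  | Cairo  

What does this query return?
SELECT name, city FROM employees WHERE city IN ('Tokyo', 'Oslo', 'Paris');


Filtering: city IN ('Tokyo', 'Oslo', 'Paris')
Matching: 1 rows

1 rows:
Olivia, Tokyo


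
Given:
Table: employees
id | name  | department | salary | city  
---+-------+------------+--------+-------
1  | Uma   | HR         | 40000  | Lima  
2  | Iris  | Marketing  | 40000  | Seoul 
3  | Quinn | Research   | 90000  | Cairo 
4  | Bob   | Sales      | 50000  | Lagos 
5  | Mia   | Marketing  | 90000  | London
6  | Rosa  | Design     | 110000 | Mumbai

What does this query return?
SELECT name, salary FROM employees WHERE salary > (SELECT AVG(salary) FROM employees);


Subquery: AVG(salary) = 70000.0
Filtering: salary > 70000.0
  Quinn (90000) -> MATCH
  Mia (90000) -> MATCH
  Rosa (110000) -> MATCH


3 rows:
Quinn, 90000
Mia, 90000
Rosa, 110000


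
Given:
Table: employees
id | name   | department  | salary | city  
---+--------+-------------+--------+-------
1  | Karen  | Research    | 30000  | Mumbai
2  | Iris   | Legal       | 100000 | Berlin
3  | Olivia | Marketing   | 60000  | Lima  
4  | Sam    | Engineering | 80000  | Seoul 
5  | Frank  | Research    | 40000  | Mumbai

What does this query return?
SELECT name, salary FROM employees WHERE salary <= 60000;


Filtering: salary <= 60000
Matching: 3 rows

3 rows:
Karen, 30000
Olivia, 60000
Frank, 40000


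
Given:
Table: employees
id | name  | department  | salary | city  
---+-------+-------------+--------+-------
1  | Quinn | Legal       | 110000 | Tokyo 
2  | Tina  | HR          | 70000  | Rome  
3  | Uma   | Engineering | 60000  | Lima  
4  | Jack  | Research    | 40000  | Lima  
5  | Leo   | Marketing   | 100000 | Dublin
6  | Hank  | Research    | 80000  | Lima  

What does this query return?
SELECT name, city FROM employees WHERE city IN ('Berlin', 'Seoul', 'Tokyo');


Filtering: city IN ('Berlin', 'Seoul', 'Tokyo')
Matching: 1 rows

1 rows:
Quinn, Tokyo


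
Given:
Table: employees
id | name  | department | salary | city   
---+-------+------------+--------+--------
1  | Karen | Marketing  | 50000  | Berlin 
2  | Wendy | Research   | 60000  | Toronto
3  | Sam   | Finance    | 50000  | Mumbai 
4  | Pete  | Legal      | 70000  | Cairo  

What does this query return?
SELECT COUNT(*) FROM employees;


COUNT(*) counts all rows

4


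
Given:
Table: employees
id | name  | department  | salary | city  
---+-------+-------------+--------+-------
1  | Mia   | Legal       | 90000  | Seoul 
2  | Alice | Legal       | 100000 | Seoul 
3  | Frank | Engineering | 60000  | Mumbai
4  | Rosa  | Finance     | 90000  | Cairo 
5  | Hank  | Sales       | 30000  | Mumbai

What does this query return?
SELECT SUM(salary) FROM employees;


SUM(salary) = 90000 + 100000 + 60000 + 90000 + 30000 = 370000

370000


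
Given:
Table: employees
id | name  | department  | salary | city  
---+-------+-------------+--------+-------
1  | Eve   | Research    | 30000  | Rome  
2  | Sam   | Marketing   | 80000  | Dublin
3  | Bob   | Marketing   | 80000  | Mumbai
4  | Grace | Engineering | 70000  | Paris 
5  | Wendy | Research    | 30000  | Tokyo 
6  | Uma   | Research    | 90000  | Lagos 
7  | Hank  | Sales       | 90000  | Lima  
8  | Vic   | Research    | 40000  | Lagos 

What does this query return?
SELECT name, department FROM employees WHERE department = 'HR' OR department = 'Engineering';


Filtering: department = 'HR' OR 'Engineering'
Matching: 1 rows

1 rows:
Grace, Engineering


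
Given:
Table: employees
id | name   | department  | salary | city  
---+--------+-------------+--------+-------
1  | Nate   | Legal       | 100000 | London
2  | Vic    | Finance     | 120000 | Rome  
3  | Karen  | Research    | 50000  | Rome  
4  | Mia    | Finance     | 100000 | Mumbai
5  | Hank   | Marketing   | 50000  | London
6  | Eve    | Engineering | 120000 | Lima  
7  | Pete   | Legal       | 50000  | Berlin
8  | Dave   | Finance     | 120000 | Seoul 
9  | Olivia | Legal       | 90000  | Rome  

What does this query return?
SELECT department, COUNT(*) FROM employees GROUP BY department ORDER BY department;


Assigning each row to its department group:
  Nate -> Legal
  Vic -> Finance
  Karen -> Research
  Mia -> Finance
  Hank -> Marketing
  Eve -> Engineering
  Pete -> Legal
  Dave -> Finance
  Olivia -> Legal


5 groups:
Engineering, 1
Finance, 3
Legal, 3
Marketing, 1
Research, 1


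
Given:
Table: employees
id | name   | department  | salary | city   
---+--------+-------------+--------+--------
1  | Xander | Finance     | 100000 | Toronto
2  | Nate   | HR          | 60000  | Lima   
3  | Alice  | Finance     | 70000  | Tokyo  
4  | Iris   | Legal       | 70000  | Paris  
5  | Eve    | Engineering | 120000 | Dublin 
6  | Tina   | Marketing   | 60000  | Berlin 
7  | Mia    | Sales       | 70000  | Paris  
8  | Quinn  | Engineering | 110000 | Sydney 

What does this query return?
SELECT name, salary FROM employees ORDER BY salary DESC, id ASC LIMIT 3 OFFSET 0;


Sort by salary DESC (id ASC tiebreak), then skip 0 and take 3
Rows 1 through 3

3 rows:
Eve, 120000
Quinn, 110000
Xander, 100000


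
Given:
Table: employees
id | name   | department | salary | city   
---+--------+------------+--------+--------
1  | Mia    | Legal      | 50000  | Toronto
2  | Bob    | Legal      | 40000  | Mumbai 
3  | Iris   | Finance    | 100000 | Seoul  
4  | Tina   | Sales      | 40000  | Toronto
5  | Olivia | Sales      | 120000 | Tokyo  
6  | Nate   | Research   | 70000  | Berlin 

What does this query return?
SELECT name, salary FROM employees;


Projecting columns: name, salary

6 rows:
Mia, 50000
Bob, 40000
Iris, 100000
Tina, 40000
Olivia, 120000
Nate, 70000


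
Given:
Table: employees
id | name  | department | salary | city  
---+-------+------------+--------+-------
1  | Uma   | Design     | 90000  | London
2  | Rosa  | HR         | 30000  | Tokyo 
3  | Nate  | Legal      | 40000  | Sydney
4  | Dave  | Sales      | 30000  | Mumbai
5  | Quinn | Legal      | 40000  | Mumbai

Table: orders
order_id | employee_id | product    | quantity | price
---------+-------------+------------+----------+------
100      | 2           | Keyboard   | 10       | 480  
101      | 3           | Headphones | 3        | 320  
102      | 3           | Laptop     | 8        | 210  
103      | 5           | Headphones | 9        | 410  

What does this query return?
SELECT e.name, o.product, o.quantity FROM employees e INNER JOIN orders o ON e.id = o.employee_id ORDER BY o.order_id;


Joining employees.id = orders.employee_id:
  employee Rosa (id=2) -> order Keyboard
  employee Nate (id=3) -> order Headphones
  employee Nate (id=3) -> order Laptop
  employee Quinn (id=5) -> order Headphones


4 rows:
Rosa, Keyboard, 10
Nate, Headphones, 3
Nate, Laptop, 8
Quinn, Headphones, 9


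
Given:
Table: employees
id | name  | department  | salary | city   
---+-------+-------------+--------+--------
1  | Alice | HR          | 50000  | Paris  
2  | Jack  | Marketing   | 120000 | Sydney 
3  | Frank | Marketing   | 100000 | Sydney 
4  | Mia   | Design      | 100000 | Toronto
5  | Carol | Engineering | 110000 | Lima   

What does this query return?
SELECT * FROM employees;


SELECT * returns all 5 rows with all columns

5 rows:
1, Alice, HR, 50000, Paris
2, Jack, Marketing, 120000, Sydney
3, Frank, Marketing, 100000, Sydney
4, Mia, Design, 100000, Toronto
5, Carol, Engineering, 110000, Lima


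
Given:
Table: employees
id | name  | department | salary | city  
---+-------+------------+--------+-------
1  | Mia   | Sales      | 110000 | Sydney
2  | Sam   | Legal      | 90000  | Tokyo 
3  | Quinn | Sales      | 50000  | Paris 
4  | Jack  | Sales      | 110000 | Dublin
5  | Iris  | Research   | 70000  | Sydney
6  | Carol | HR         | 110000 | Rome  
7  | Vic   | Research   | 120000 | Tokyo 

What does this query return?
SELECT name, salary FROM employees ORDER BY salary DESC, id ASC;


Sorting by salary DESC, then id ASC for ties

7 rows:
Vic, 120000
Mia, 110000
Jack, 110000
Carol, 110000
Sam, 90000
Iris, 70000
Quinn, 50000


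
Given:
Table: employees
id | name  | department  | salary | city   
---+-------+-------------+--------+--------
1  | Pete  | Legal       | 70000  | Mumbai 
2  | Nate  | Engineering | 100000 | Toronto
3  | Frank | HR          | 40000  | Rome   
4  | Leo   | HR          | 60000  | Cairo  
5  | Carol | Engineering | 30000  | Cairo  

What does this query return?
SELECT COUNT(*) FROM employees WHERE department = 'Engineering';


Counting rows where department = 'Engineering'
  Nate -> MATCH
  Carol -> MATCH


2


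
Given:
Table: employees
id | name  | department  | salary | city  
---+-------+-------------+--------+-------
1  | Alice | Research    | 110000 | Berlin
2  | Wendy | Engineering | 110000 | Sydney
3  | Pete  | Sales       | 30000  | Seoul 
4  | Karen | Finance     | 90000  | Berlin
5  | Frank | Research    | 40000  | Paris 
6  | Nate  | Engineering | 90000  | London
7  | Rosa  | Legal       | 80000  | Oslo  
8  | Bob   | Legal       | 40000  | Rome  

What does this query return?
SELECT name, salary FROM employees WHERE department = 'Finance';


Filtering: department = 'Finance'
Matching rows: 1

1 rows:
Karen, 90000


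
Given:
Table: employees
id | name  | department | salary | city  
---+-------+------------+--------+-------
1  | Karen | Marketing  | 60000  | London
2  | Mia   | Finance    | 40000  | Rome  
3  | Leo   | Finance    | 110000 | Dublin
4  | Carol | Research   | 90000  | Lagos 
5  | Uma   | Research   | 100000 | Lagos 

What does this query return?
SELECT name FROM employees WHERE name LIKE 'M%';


LIKE 'M%' matches names starting with 'M'
Matching: 1

1 rows:
Mia


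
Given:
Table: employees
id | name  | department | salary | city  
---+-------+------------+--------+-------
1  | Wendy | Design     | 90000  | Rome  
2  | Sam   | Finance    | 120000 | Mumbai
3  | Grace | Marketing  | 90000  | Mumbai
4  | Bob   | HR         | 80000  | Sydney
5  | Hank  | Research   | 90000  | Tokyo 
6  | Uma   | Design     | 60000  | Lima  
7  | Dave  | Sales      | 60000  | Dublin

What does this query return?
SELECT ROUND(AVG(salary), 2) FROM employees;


SUM(salary) = 590000
COUNT = 7
ROUND(AVG, 2) = ROUND(590000 / 7, 2) = 84285.71

84285.71


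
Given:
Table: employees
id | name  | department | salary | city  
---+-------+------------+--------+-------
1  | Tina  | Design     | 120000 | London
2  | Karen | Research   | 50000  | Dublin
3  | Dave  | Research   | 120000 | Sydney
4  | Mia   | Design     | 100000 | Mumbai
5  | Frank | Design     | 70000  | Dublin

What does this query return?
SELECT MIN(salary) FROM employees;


Salaries: 120000, 50000, 120000, 100000, 70000
MIN = 50000

50000


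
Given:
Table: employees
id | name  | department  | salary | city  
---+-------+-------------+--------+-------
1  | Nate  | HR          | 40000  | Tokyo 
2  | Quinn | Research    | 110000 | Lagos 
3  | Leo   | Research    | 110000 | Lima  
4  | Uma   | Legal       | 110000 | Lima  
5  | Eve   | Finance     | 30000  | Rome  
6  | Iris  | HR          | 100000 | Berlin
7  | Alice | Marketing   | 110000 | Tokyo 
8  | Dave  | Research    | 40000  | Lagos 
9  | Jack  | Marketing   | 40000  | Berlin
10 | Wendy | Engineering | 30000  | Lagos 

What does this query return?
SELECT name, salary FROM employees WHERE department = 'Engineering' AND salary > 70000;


Filtering: department = 'Engineering' AND salary > 70000
Matching: 0 rows

Empty result set (0 rows)


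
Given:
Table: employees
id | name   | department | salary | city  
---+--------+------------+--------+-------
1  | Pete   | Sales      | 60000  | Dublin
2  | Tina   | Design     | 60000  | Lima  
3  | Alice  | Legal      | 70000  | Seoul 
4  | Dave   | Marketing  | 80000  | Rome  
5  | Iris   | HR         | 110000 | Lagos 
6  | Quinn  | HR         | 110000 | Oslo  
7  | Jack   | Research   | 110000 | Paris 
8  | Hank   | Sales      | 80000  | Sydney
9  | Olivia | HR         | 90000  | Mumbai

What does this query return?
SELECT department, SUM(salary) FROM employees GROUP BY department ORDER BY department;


Summing salary within each department:
  Design: 60000 = 60000
  HR: 110000 + 110000 + 90000 = 310000
  Legal: 70000 = 70000
  Marketing: 80000 = 80000
  Research: 110000 = 110000
  Sales: 60000 + 80000 = 140000


6 groups:
Design, 60000
HR, 310000
Legal, 70000
Marketing, 80000
Research, 110000
Sales, 140000


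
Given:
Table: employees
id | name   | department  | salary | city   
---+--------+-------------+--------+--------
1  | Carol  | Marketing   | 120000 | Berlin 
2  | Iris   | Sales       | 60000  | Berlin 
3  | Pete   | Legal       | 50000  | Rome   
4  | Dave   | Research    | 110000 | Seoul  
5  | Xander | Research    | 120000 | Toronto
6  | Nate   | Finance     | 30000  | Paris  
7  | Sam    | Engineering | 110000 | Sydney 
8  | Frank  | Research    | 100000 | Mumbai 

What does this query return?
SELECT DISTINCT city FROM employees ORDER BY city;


All 'city' values (row order): Berlin, Berlin, Rome, Seoul, Toronto, Paris, Sydney, Mumbai
Removing duplicates leaves 7 unique value(s).

7 values:
Berlin
Mumbai
Paris
Rome
Seoul
Sydney
Toronto


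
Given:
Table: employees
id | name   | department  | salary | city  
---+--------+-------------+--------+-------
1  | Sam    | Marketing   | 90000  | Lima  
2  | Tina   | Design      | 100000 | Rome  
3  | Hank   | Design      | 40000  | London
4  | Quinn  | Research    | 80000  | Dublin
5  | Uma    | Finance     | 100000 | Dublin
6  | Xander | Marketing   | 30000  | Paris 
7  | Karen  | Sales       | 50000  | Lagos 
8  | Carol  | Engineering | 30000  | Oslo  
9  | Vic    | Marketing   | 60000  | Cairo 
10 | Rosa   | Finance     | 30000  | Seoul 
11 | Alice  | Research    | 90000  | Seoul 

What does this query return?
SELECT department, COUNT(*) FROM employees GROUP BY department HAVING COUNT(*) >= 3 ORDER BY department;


Groups with count >= 3:
  Marketing: 3 -> PASS
  Design: 2 -> filtered out
  Engineering: 1 -> filtered out
  Finance: 2 -> filtered out
  Research: 2 -> filtered out
  Sales: 1 -> filtered out


1 groups:
Marketing, 3


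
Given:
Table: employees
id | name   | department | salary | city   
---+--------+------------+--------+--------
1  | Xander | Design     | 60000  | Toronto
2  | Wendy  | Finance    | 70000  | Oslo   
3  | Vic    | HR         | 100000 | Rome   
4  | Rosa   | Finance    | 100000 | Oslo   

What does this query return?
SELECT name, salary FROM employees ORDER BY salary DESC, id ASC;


Sorting by salary DESC, then id ASC for ties

4 rows:
Vic, 100000
Rosa, 100000
Wendy, 70000
Xander, 60000


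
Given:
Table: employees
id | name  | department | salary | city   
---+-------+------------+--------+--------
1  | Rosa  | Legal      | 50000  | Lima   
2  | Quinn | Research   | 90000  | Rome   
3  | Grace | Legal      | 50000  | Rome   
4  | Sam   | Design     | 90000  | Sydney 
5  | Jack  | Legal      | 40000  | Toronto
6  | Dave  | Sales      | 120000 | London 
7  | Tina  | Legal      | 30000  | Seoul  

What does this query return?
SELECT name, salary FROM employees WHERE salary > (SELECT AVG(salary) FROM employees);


Subquery: AVG(salary) = 67142.86
Filtering: salary > 67142.86
  Quinn (90000) -> MATCH
  Sam (90000) -> MATCH
  Dave (120000) -> MATCH


3 rows:
Quinn, 90000
Sam, 90000
Dave, 120000


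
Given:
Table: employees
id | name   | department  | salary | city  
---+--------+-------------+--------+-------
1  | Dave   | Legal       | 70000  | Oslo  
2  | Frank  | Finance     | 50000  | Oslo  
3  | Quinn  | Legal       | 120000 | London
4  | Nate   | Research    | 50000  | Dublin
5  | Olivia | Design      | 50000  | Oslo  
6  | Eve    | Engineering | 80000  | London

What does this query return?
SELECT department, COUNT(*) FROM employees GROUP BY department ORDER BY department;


Assigning each row to its department group:
  Dave -> Legal
  Frank -> Finance
  Quinn -> Legal
  Nate -> Research
  Olivia -> Design
  Eve -> Engineering


5 groups:
Design, 1
Engineering, 1
Finance, 1
Legal, 2
Research, 1


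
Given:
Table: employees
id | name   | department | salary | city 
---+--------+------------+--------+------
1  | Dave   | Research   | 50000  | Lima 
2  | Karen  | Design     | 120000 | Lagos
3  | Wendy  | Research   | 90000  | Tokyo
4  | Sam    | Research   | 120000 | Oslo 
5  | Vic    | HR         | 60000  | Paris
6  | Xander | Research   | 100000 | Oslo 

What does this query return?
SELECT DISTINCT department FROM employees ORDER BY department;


All 'department' values (row order): Research, Design, Research, Research, HR, Research
Removing duplicates leaves 3 unique value(s).

3 values:
Design
HR
Research


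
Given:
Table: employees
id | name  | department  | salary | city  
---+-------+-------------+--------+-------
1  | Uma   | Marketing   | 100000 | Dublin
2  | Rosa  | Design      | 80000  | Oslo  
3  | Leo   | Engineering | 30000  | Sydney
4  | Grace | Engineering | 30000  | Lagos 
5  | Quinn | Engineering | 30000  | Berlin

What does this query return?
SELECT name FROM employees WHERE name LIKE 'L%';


LIKE 'L%' matches names starting with 'L'
Matching: 1

1 rows:
Leo


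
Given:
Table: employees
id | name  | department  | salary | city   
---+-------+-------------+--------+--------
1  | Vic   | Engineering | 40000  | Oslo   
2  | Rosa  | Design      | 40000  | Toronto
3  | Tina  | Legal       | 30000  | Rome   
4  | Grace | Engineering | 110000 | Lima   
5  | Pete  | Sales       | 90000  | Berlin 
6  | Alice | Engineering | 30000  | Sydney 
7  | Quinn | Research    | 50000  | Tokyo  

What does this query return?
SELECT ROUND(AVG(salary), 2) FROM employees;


SUM(salary) = 390000
COUNT = 7
ROUND(AVG, 2) = ROUND(390000 / 7, 2) = 55714.29

55714.29


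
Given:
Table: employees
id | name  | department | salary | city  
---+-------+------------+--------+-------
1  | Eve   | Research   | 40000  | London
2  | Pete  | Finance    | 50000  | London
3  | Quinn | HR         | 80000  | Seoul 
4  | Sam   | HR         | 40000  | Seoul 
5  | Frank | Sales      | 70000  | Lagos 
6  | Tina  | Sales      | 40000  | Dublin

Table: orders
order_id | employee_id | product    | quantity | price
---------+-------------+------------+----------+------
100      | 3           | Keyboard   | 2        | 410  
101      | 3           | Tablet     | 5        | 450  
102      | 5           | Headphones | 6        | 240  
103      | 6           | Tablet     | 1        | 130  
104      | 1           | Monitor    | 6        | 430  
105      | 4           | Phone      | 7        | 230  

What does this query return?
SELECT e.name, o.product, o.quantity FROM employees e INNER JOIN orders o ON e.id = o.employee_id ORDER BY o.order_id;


Joining employees.id = orders.employee_id:
  employee Quinn (id=3) -> order Keyboard
  employee Quinn (id=3) -> order Tablet
  employee Frank (id=5) -> order Headphones
  employee Tina (id=6) -> order Tablet
  employee Eve (id=1) -> order Monitor
  employee Sam (id=4) -> order Phone


6 rows:
Quinn, Keyboard, 2
Quinn, Tablet, 5
Frank, Headphones, 6
Tina, Tablet, 1
Eve, Monitor, 6
Sam, Phone, 7
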